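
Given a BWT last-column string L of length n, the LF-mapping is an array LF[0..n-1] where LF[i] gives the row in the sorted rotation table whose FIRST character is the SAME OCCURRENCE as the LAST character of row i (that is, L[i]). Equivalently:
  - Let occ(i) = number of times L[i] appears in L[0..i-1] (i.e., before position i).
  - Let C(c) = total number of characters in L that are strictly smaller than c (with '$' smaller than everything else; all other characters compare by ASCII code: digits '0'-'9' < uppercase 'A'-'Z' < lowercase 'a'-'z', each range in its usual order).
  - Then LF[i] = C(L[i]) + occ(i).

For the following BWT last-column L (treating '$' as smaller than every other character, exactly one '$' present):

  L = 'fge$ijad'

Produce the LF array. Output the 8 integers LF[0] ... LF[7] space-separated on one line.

Char counts: '$':1, 'a':1, 'd':1, 'e':1, 'f':1, 'g':1, 'i':1, 'j':1
C (first-col start): C('$')=0, C('a')=1, C('d')=2, C('e')=3, C('f')=4, C('g')=5, C('i')=6, C('j')=7
L[0]='f': occ=0, LF[0]=C('f')+0=4+0=4
L[1]='g': occ=0, LF[1]=C('g')+0=5+0=5
L[2]='e': occ=0, LF[2]=C('e')+0=3+0=3
L[3]='$': occ=0, LF[3]=C('$')+0=0+0=0
L[4]='i': occ=0, LF[4]=C('i')+0=6+0=6
L[5]='j': occ=0, LF[5]=C('j')+0=7+0=7
L[6]='a': occ=0, LF[6]=C('a')+0=1+0=1
L[7]='d': occ=0, LF[7]=C('d')+0=2+0=2

Answer: 4 5 3 0 6 7 1 2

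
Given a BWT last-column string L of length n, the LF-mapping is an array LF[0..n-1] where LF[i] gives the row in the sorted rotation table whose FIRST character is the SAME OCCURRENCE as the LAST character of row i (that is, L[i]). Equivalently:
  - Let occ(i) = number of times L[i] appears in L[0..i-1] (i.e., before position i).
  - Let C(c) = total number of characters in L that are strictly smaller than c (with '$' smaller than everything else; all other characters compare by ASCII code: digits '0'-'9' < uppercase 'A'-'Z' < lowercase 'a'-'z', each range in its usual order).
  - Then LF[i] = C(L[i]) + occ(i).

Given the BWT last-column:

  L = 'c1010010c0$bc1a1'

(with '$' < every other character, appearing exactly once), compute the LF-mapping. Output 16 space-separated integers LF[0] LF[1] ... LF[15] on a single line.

Char counts: '$':1, '0':5, '1':5, 'a':1, 'b':1, 'c':3
C (first-col start): C('$')=0, C('0')=1, C('1')=6, C('a')=11, C('b')=12, C('c')=13
L[0]='c': occ=0, LF[0]=C('c')+0=13+0=13
L[1]='1': occ=0, LF[1]=C('1')+0=6+0=6
L[2]='0': occ=0, LF[2]=C('0')+0=1+0=1
L[3]='1': occ=1, LF[3]=C('1')+1=6+1=7
L[4]='0': occ=1, LF[4]=C('0')+1=1+1=2
L[5]='0': occ=2, LF[5]=C('0')+2=1+2=3
L[6]='1': occ=2, LF[6]=C('1')+2=6+2=8
L[7]='0': occ=3, LF[7]=C('0')+3=1+3=4
L[8]='c': occ=1, LF[8]=C('c')+1=13+1=14
L[9]='0': occ=4, LF[9]=C('0')+4=1+4=5
L[10]='$': occ=0, LF[10]=C('$')+0=0+0=0
L[11]='b': occ=0, LF[11]=C('b')+0=12+0=12
L[12]='c': occ=2, LF[12]=C('c')+2=13+2=15
L[13]='1': occ=3, LF[13]=C('1')+3=6+3=9
L[14]='a': occ=0, LF[14]=C('a')+0=11+0=11
L[15]='1': occ=4, LF[15]=C('1')+4=6+4=10

Answer: 13 6 1 7 2 3 8 4 14 5 0 12 15 9 11 10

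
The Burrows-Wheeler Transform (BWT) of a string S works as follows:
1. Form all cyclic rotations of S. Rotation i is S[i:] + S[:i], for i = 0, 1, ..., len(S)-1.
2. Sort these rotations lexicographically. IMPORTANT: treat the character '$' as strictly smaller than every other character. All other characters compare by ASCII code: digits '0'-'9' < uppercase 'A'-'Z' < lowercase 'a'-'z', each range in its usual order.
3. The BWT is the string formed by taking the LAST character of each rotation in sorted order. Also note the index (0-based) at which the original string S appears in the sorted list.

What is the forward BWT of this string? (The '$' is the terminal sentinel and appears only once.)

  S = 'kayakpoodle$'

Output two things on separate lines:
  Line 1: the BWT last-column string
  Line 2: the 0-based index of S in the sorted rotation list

Answer: eykol$adopka
5

Derivation:
All 12 rotations (rotation i = S[i:]+S[:i]):
  rot[0] = kayakpoodle$
  rot[1] = ayakpoodle$k
  rot[2] = yakpoodle$ka
  rot[3] = akpoodle$kay
  rot[4] = kpoodle$kaya
  rot[5] = poodle$kayak
  rot[6] = oodle$kayakp
  rot[7] = odle$kayakpo
  rot[8] = dle$kayakpoo
  rot[9] = le$kayakpood
  rot[10] = e$kayakpoodl
  rot[11] = $kayakpoodle
Sorted (with $ < everything):
  sorted[0] = $kayakpoodle  (last char: 'e')
  sorted[1] = akpoodle$kay  (last char: 'y')
  sorted[2] = ayakpoodle$k  (last char: 'k')
  sorted[3] = dle$kayakpoo  (last char: 'o')
  sorted[4] = e$kayakpoodl  (last char: 'l')
  sorted[5] = kayakpoodle$  (last char: '$')
  sorted[6] = kpoodle$kaya  (last char: 'a')
  sorted[7] = le$kayakpood  (last char: 'd')
  sorted[8] = odle$kayakpo  (last char: 'o')
  sorted[9] = oodle$kayakp  (last char: 'p')
  sorted[10] = poodle$kayak  (last char: 'k')
  sorted[11] = yakpoodle$ka  (last char: 'a')
Last column: eykol$adopka
Original string S is at sorted index 5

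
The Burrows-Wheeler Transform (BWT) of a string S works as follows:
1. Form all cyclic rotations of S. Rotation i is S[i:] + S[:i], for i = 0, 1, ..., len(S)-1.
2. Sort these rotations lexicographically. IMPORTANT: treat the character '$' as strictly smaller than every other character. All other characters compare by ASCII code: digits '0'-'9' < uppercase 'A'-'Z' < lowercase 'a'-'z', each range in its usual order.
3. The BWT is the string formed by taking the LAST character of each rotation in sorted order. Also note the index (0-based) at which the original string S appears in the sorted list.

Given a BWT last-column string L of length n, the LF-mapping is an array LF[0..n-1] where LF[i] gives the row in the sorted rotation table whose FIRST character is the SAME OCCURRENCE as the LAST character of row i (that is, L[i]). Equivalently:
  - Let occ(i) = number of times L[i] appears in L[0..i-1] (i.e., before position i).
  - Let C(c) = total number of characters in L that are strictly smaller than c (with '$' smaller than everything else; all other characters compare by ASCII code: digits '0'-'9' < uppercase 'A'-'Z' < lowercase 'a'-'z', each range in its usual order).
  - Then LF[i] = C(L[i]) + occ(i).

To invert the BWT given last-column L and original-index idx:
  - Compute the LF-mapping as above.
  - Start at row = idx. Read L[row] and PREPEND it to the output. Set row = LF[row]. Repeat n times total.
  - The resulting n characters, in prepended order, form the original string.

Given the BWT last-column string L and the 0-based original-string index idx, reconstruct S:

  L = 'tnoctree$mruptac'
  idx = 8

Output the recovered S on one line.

Answer: occurrenattempt$

Derivation:
LF mapping: 12 7 8 2 13 10 4 5 0 6 11 15 9 14 1 3
Walk LF starting at row 8, prepending L[row]:
  step 1: row=8, L[8]='$', prepend. Next row=LF[8]=0
  step 2: row=0, L[0]='t', prepend. Next row=LF[0]=12
  step 3: row=12, L[12]='p', prepend. Next row=LF[12]=9
  step 4: row=9, L[9]='m', prepend. Next row=LF[9]=6
  step 5: row=6, L[6]='e', prepend. Next row=LF[6]=4
  step 6: row=4, L[4]='t', prepend. Next row=LF[4]=13
  step 7: row=13, L[13]='t', prepend. Next row=LF[13]=14
  step 8: row=14, L[14]='a', prepend. Next row=LF[14]=1
  step 9: row=1, L[1]='n', prepend. Next row=LF[1]=7
  step 10: row=7, L[7]='e', prepend. Next row=LF[7]=5
  step 11: row=5, L[5]='r', prepend. Next row=LF[5]=10
  step 12: row=10, L[10]='r', prepend. Next row=LF[10]=11
  step 13: row=11, L[11]='u', prepend. Next row=LF[11]=15
  step 14: row=15, L[15]='c', prepend. Next row=LF[15]=3
  step 15: row=3, L[3]='c', prepend. Next row=LF[3]=2
  step 16: row=2, L[2]='o', prepend. Next row=LF[2]=8
Reversed output: occurrenattempt$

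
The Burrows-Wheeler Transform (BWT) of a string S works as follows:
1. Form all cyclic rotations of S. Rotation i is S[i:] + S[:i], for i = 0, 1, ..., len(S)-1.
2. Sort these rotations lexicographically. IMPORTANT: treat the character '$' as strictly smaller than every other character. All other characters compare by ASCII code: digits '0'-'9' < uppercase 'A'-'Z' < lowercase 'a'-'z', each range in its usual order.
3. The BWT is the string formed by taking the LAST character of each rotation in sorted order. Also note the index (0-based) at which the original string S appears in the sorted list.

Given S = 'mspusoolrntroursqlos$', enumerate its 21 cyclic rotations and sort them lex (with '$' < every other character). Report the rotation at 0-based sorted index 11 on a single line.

All 21 rotations (rotation i = S[i:]+S[:i]):
  rot[0] = mspusoolrntroursqlos$
  rot[1] = spusoolrntroursqlos$m
  rot[2] = pusoolrntroursqlos$ms
  rot[3] = usoolrntroursqlos$msp
  rot[4] = soolrntroursqlos$mspu
  rot[5] = oolrntroursqlos$mspus
  rot[6] = olrntroursqlos$mspuso
  rot[7] = lrntroursqlos$mspusoo
  rot[8] = rntroursqlos$mspusool
  rot[9] = ntroursqlos$mspusoolr
  rot[10] = troursqlos$mspusoolrn
  rot[11] = roursqlos$mspusoolrnt
  rot[12] = oursqlos$mspusoolrntr
  rot[13] = ursqlos$mspusoolrntro
  rot[14] = rsqlos$mspusoolrntrou
  rot[15] = sqlos$mspusoolrntrour
  rot[16] = qlos$mspusoolrntrours
  rot[17] = los$mspusoolrntroursq
  rot[18] = os$mspusoolrntroursql
  rot[19] = s$mspusoolrntroursqlo
  rot[20] = $mspusoolrntroursqlos
Sorted (with $ < everything):
  sorted[0] = $mspusoolrntroursqlos
  sorted[1] = los$mspusoolrntroursq
  sorted[2] = lrntroursqlos$mspusoo
  sorted[3] = mspusoolrntroursqlos$
  sorted[4] = ntroursqlos$mspusoolr
  sorted[5] = olrntroursqlos$mspuso
  sorted[6] = oolrntroursqlos$mspus
  sorted[7] = os$mspusoolrntroursql
  sorted[8] = oursqlos$mspusoolrntr
  sorted[9] = pusoolrntroursqlos$ms
  sorted[10] = qlos$mspusoolrntrours
  sorted[11] = rntroursqlos$mspusool
  sorted[12] = roursqlos$mspusoolrnt
  sorted[13] = rsqlos$mspusoolrntrou
  sorted[14] = s$mspusoolrntroursqlo
  sorted[15] = soolrntroursqlos$mspu
  sorted[16] = spusoolrntroursqlos$m
  sorted[17] = sqlos$mspusoolrntrour
  sorted[18] = troursqlos$mspusoolrn
  sorted[19] = ursqlos$mspusoolrntro
  sorted[20] = usoolrntroursqlos$msp
sorted[11] = rntroursqlos$mspusool

Answer: rntroursqlos$mspusool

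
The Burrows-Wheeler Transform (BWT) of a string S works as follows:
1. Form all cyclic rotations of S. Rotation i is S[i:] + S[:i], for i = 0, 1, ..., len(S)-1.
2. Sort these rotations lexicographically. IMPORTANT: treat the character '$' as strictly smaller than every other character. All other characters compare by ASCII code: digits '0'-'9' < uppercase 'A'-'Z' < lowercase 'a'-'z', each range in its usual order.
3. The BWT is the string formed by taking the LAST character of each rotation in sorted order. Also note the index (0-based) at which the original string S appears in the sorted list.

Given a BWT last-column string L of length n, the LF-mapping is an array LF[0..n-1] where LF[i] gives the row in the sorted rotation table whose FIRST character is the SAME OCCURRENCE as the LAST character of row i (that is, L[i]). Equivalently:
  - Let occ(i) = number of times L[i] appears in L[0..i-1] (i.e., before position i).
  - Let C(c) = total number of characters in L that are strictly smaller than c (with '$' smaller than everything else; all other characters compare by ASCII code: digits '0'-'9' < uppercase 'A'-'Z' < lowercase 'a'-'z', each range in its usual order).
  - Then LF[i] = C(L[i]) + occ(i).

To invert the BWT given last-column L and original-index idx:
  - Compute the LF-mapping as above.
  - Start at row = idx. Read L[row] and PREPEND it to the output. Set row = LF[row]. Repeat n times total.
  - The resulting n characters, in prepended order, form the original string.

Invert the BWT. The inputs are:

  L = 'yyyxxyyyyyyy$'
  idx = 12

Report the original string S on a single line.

Answer: yyyyyyyyxyxy$

Derivation:
LF mapping: 3 4 5 1 2 6 7 8 9 10 11 12 0
Walk LF starting at row 12, prepending L[row]:
  step 1: row=12, L[12]='$', prepend. Next row=LF[12]=0
  step 2: row=0, L[0]='y', prepend. Next row=LF[0]=3
  step 3: row=3, L[3]='x', prepend. Next row=LF[3]=1
  step 4: row=1, L[1]='y', prepend. Next row=LF[1]=4
  step 5: row=4, L[4]='x', prepend. Next row=LF[4]=2
  step 6: row=2, L[2]='y', prepend. Next row=LF[2]=5
  step 7: row=5, L[5]='y', prepend. Next row=LF[5]=6
  step 8: row=6, L[6]='y', prepend. Next row=LF[6]=7
  step 9: row=7, L[7]='y', prepend. Next row=LF[7]=8
  step 10: row=8, L[8]='y', prepend. Next row=LF[8]=9
  step 11: row=9, L[9]='y', prepend. Next row=LF[9]=10
  step 12: row=10, L[10]='y', prepend. Next row=LF[10]=11
  step 13: row=11, L[11]='y', prepend. Next row=LF[11]=12
Reversed output: yyyyyyyyxyxy$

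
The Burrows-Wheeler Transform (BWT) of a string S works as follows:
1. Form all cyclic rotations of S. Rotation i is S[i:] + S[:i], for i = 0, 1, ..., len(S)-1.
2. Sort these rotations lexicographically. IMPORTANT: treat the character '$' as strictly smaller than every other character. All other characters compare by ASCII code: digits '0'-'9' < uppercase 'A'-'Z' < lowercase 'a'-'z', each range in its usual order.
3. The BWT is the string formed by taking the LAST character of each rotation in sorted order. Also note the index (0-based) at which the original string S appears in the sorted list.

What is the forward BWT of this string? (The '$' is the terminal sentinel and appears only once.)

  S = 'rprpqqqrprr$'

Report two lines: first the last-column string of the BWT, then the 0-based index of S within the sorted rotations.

All 12 rotations (rotation i = S[i:]+S[:i]):
  rot[0] = rprpqqqrprr$
  rot[1] = prpqqqrprr$r
  rot[2] = rpqqqrprr$rp
  rot[3] = pqqqrprr$rpr
  rot[4] = qqqrprr$rprp
  rot[5] = qqrprr$rprpq
  rot[6] = qrprr$rprpqq
  rot[7] = rprr$rprpqqq
  rot[8] = prr$rprpqqqr
  rot[9] = rr$rprpqqqrp
  rot[10] = r$rprpqqqrpr
  rot[11] = $rprpqqqrprr
Sorted (with $ < everything):
  sorted[0] = $rprpqqqrprr  (last char: 'r')
  sorted[1] = pqqqrprr$rpr  (last char: 'r')
  sorted[2] = prpqqqrprr$r  (last char: 'r')
  sorted[3] = prr$rprpqqqr  (last char: 'r')
  sorted[4] = qqqrprr$rprp  (last char: 'p')
  sorted[5] = qqrprr$rprpq  (last char: 'q')
  sorted[6] = qrprr$rprpqq  (last char: 'q')
  sorted[7] = r$rprpqqqrpr  (last char: 'r')
  sorted[8] = rpqqqrprr$rp  (last char: 'p')
  sorted[9] = rprpqqqrprr$  (last char: '$')
  sorted[10] = rprr$rprpqqq  (last char: 'q')
  sorted[11] = rr$rprpqqqrp  (last char: 'p')
Last column: rrrrpqqrp$qp
Original string S is at sorted index 9

Answer: rrrrpqqrp$qp
9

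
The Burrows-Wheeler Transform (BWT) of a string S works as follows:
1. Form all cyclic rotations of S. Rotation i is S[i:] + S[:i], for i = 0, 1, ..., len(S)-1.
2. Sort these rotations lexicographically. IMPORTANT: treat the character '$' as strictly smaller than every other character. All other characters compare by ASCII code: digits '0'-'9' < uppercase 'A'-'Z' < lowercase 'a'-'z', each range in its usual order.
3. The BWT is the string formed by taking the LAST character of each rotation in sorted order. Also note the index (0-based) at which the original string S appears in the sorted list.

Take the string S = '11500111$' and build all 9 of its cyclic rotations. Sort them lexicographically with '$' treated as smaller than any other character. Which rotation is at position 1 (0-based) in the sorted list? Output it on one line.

Answer: 00111$115

Derivation:
All 9 rotations (rotation i = S[i:]+S[:i]):
  rot[0] = 11500111$
  rot[1] = 1500111$1
  rot[2] = 500111$11
  rot[3] = 00111$115
  rot[4] = 0111$1150
  rot[5] = 111$11500
  rot[6] = 11$115001
  rot[7] = 1$1150011
  rot[8] = $11500111
Sorted (with $ < everything):
  sorted[0] = $11500111
  sorted[1] = 00111$115
  sorted[2] = 0111$1150
  sorted[3] = 1$1150011
  sorted[4] = 11$115001
  sorted[5] = 111$11500
  sorted[6] = 11500111$
  sorted[7] = 1500111$1
  sorted[8] = 500111$11
sorted[1] = 00111$115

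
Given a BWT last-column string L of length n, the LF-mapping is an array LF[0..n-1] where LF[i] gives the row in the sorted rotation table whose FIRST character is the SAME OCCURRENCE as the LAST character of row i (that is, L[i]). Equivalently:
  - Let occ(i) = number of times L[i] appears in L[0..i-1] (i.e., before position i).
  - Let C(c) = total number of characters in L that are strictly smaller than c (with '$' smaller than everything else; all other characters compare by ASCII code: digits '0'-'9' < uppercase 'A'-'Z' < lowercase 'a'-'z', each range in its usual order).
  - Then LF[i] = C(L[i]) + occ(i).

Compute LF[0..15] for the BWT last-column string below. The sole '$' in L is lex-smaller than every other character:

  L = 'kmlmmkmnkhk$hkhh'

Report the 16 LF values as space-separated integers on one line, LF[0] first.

Char counts: '$':1, 'h':4, 'k':5, 'l':1, 'm':4, 'n':1
C (first-col start): C('$')=0, C('h')=1, C('k')=5, C('l')=10, C('m')=11, C('n')=15
L[0]='k': occ=0, LF[0]=C('k')+0=5+0=5
L[1]='m': occ=0, LF[1]=C('m')+0=11+0=11
L[2]='l': occ=0, LF[2]=C('l')+0=10+0=10
L[3]='m': occ=1, LF[3]=C('m')+1=11+1=12
L[4]='m': occ=2, LF[4]=C('m')+2=11+2=13
L[5]='k': occ=1, LF[5]=C('k')+1=5+1=6
L[6]='m': occ=3, LF[6]=C('m')+3=11+3=14
L[7]='n': occ=0, LF[7]=C('n')+0=15+0=15
L[8]='k': occ=2, LF[8]=C('k')+2=5+2=7
L[9]='h': occ=0, LF[9]=C('h')+0=1+0=1
L[10]='k': occ=3, LF[10]=C('k')+3=5+3=8
L[11]='$': occ=0, LF[11]=C('$')+0=0+0=0
L[12]='h': occ=1, LF[12]=C('h')+1=1+1=2
L[13]='k': occ=4, LF[13]=C('k')+4=5+4=9
L[14]='h': occ=2, LF[14]=C('h')+2=1+2=3
L[15]='h': occ=3, LF[15]=C('h')+3=1+3=4

Answer: 5 11 10 12 13 6 14 15 7 1 8 0 2 9 3 4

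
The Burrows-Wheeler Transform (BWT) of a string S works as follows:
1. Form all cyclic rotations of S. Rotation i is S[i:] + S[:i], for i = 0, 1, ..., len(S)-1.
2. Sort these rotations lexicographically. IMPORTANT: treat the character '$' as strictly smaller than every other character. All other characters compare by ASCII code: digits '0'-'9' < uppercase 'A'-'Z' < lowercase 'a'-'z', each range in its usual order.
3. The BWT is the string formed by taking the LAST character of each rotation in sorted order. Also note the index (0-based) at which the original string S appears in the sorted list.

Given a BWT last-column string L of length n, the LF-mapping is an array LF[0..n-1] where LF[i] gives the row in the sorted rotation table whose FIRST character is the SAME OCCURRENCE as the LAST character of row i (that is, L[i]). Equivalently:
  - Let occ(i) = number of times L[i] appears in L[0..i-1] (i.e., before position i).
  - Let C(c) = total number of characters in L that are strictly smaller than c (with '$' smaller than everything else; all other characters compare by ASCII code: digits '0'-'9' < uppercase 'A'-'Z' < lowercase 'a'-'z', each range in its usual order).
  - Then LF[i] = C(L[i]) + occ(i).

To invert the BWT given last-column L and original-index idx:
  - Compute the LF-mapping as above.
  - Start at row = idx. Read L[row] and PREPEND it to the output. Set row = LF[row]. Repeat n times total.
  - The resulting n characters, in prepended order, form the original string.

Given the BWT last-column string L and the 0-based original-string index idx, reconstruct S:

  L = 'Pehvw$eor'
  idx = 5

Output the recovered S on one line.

Answer: overwheP$

Derivation:
LF mapping: 1 2 4 7 8 0 3 5 6
Walk LF starting at row 5, prepending L[row]:
  step 1: row=5, L[5]='$', prepend. Next row=LF[5]=0
  step 2: row=0, L[0]='P', prepend. Next row=LF[0]=1
  step 3: row=1, L[1]='e', prepend. Next row=LF[1]=2
  step 4: row=2, L[2]='h', prepend. Next row=LF[2]=4
  step 5: row=4, L[4]='w', prepend. Next row=LF[4]=8
  step 6: row=8, L[8]='r', prepend. Next row=LF[8]=6
  step 7: row=6, L[6]='e', prepend. Next row=LF[6]=3
  step 8: row=3, L[3]='v', prepend. Next row=LF[3]=7
  step 9: row=7, L[7]='o', prepend. Next row=LF[7]=5
Reversed output: overwheP$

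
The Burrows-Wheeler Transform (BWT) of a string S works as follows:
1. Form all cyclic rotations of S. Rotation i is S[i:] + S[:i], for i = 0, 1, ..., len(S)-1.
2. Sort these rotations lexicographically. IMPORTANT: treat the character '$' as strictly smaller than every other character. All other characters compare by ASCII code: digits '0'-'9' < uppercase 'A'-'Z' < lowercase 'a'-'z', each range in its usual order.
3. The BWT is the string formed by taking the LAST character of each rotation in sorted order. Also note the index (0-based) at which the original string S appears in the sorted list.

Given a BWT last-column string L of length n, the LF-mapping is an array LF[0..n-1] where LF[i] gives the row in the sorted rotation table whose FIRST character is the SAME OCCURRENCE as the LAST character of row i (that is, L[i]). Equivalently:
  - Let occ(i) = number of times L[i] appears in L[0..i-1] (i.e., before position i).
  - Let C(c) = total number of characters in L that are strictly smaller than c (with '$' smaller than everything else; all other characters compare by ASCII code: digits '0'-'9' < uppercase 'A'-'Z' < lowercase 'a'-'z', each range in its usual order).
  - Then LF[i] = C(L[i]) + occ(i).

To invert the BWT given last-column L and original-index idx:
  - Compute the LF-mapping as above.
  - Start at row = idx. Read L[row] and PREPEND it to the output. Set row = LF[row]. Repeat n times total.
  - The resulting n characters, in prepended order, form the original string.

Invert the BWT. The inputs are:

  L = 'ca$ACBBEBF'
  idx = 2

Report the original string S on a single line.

Answer: BCBaABEFc$

Derivation:
LF mapping: 9 8 0 1 5 2 3 6 4 7
Walk LF starting at row 2, prepending L[row]:
  step 1: row=2, L[2]='$', prepend. Next row=LF[2]=0
  step 2: row=0, L[0]='c', prepend. Next row=LF[0]=9
  step 3: row=9, L[9]='F', prepend. Next row=LF[9]=7
  step 4: row=7, L[7]='E', prepend. Next row=LF[7]=6
  step 5: row=6, L[6]='B', prepend. Next row=LF[6]=3
  step 6: row=3, L[3]='A', prepend. Next row=LF[3]=1
  step 7: row=1, L[1]='a', prepend. Next row=LF[1]=8
  step 8: row=8, L[8]='B', prepend. Next row=LF[8]=4
  step 9: row=4, L[4]='C', prepend. Next row=LF[4]=5
  step 10: row=5, L[5]='B', prepend. Next row=LF[5]=2
Reversed output: BCBaABEFc$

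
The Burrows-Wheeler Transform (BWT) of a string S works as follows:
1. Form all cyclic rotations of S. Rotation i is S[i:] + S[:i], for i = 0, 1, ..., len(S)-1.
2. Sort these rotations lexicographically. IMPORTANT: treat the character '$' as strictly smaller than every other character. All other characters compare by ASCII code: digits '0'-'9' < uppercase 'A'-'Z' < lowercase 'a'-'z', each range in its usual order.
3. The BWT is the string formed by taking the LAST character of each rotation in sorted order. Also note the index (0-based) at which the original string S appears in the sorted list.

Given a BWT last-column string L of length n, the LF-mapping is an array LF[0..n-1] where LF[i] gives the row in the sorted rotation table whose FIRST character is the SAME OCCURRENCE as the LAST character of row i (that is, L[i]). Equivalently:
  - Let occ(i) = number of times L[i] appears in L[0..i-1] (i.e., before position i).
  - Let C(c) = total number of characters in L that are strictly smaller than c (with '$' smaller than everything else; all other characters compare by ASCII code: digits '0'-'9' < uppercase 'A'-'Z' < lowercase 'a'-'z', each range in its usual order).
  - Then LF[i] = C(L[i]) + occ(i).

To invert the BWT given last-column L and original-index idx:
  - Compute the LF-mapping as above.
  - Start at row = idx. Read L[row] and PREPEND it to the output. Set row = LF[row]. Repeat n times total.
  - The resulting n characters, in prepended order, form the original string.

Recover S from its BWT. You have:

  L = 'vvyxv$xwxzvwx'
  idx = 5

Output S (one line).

LF mapping: 1 2 11 7 3 0 8 5 9 12 4 6 10
Walk LF starting at row 5, prepending L[row]:
  step 1: row=5, L[5]='$', prepend. Next row=LF[5]=0
  step 2: row=0, L[0]='v', prepend. Next row=LF[0]=1
  step 3: row=1, L[1]='v', prepend. Next row=LF[1]=2
  step 4: row=2, L[2]='y', prepend. Next row=LF[2]=11
  step 5: row=11, L[11]='w', prepend. Next row=LF[11]=6
  step 6: row=6, L[6]='x', prepend. Next row=LF[6]=8
  step 7: row=8, L[8]='x', prepend. Next row=LF[8]=9
  step 8: row=9, L[9]='z', prepend. Next row=LF[9]=12
  step 9: row=12, L[12]='x', prepend. Next row=LF[12]=10
  step 10: row=10, L[10]='v', prepend. Next row=LF[10]=4
  step 11: row=4, L[4]='v', prepend. Next row=LF[4]=3
  step 12: row=3, L[3]='x', prepend. Next row=LF[3]=7
  step 13: row=7, L[7]='w', prepend. Next row=LF[7]=5
Reversed output: wxvvxzxxwyvv$

Answer: wxvvxzxxwyvv$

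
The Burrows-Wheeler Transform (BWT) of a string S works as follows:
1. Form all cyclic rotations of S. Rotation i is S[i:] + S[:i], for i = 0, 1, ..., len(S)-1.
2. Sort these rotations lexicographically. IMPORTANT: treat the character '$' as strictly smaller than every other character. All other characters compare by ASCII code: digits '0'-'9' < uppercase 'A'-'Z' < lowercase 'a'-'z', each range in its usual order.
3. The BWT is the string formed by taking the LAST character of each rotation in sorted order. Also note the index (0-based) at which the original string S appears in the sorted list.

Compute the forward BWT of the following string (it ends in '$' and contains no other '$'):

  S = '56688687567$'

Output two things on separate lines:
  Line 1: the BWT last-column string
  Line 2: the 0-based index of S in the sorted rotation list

Answer: 7$7558668866
1

Derivation:
All 12 rotations (rotation i = S[i:]+S[:i]):
  rot[0] = 56688687567$
  rot[1] = 6688687567$5
  rot[2] = 688687567$56
  rot[3] = 88687567$566
  rot[4] = 8687567$5668
  rot[5] = 687567$56688
  rot[6] = 87567$566886
  rot[7] = 7567$5668868
  rot[8] = 567$56688687
  rot[9] = 67$566886875
  rot[10] = 7$5668868756
  rot[11] = $56688687567
Sorted (with $ < everything):
  sorted[0] = $56688687567  (last char: '7')
  sorted[1] = 56688687567$  (last char: '$')
  sorted[2] = 567$56688687  (last char: '7')
  sorted[3] = 6688687567$5  (last char: '5')
  sorted[4] = 67$566886875  (last char: '5')
  sorted[5] = 687567$56688  (last char: '8')
  sorted[6] = 688687567$56  (last char: '6')
  sorted[7] = 7$5668868756  (last char: '6')
  sorted[8] = 7567$5668868  (last char: '8')
  sorted[9] = 8687567$5668  (last char: '8')
  sorted[10] = 87567$566886  (last char: '6')
  sorted[11] = 88687567$566  (last char: '6')
Last column: 7$7558668866
Original string S is at sorted index 1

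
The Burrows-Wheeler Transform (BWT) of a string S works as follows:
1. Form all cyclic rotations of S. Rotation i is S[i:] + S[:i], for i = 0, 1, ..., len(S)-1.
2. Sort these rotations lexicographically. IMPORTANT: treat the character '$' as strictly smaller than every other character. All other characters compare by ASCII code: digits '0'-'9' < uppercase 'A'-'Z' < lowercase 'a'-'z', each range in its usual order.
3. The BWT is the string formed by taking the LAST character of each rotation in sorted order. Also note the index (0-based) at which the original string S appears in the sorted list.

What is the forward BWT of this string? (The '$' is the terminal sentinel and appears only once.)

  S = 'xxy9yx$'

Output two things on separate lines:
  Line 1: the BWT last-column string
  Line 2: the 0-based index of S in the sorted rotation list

All 7 rotations (rotation i = S[i:]+S[:i]):
  rot[0] = xxy9yx$
  rot[1] = xy9yx$x
  rot[2] = y9yx$xx
  rot[3] = 9yx$xxy
  rot[4] = yx$xxy9
  rot[5] = x$xxy9y
  rot[6] = $xxy9yx
Sorted (with $ < everything):
  sorted[0] = $xxy9yx  (last char: 'x')
  sorted[1] = 9yx$xxy  (last char: 'y')
  sorted[2] = x$xxy9y  (last char: 'y')
  sorted[3] = xxy9yx$  (last char: '$')
  sorted[4] = xy9yx$x  (last char: 'x')
  sorted[5] = y9yx$xx  (last char: 'x')
  sorted[6] = yx$xxy9  (last char: '9')
Last column: xyy$xx9
Original string S is at sorted index 3

Answer: xyy$xx9
3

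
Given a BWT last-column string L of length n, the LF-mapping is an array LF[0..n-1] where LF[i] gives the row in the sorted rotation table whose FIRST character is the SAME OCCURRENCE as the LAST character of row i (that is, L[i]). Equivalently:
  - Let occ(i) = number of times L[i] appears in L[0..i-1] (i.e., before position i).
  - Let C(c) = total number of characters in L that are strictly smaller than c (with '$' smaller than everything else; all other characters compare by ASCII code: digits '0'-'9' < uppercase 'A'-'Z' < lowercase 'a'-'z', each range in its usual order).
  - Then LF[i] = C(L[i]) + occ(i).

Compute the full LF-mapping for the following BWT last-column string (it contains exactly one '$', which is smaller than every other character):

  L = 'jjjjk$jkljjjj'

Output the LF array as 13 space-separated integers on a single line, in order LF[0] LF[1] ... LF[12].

Answer: 1 2 3 4 10 0 5 11 12 6 7 8 9

Derivation:
Char counts: '$':1, 'j':9, 'k':2, 'l':1
C (first-col start): C('$')=0, C('j')=1, C('k')=10, C('l')=12
L[0]='j': occ=0, LF[0]=C('j')+0=1+0=1
L[1]='j': occ=1, LF[1]=C('j')+1=1+1=2
L[2]='j': occ=2, LF[2]=C('j')+2=1+2=3
L[3]='j': occ=3, LF[3]=C('j')+3=1+3=4
L[4]='k': occ=0, LF[4]=C('k')+0=10+0=10
L[5]='$': occ=0, LF[5]=C('$')+0=0+0=0
L[6]='j': occ=4, LF[6]=C('j')+4=1+4=5
L[7]='k': occ=1, LF[7]=C('k')+1=10+1=11
L[8]='l': occ=0, LF[8]=C('l')+0=12+0=12
L[9]='j': occ=5, LF[9]=C('j')+5=1+5=6
L[10]='j': occ=6, LF[10]=C('j')+6=1+6=7
L[11]='j': occ=7, LF[11]=C('j')+7=1+7=8
L[12]='j': occ=8, LF[12]=C('j')+8=1+8=9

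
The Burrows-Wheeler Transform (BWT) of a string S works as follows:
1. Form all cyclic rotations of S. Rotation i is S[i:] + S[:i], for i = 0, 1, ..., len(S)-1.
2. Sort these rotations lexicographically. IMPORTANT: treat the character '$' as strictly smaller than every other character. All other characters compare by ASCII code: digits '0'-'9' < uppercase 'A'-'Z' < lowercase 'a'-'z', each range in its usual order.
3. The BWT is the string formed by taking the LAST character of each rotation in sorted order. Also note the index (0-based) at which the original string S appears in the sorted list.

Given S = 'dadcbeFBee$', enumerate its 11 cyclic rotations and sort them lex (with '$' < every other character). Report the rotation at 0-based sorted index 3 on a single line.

Answer: adcbeFBee$d

Derivation:
All 11 rotations (rotation i = S[i:]+S[:i]):
  rot[0] = dadcbeFBee$
  rot[1] = adcbeFBee$d
  rot[2] = dcbeFBee$da
  rot[3] = cbeFBee$dad
  rot[4] = beFBee$dadc
  rot[5] = eFBee$dadcb
  rot[6] = FBee$dadcbe
  rot[7] = Bee$dadcbeF
  rot[8] = ee$dadcbeFB
  rot[9] = e$dadcbeFBe
  rot[10] = $dadcbeFBee
Sorted (with $ < everything):
  sorted[0] = $dadcbeFBee
  sorted[1] = Bee$dadcbeF
  sorted[2] = FBee$dadcbe
  sorted[3] = adcbeFBee$d
  sorted[4] = beFBee$dadc
  sorted[5] = cbeFBee$dad
  sorted[6] = dadcbeFBee$
  sorted[7] = dcbeFBee$da
  sorted[8] = e$dadcbeFBe
  sorted[9] = eFBee$dadcb
  sorted[10] = ee$dadcbeFB
sorted[3] = adcbeFBee$d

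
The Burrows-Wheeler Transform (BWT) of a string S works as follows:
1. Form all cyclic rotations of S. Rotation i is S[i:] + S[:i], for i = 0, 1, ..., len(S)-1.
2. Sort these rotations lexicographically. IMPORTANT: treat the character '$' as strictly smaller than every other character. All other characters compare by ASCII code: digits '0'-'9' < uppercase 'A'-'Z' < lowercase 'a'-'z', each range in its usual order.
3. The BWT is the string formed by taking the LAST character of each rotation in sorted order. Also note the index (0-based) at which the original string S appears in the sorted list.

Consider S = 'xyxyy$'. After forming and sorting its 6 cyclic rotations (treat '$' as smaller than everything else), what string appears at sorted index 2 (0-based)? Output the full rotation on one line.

All 6 rotations (rotation i = S[i:]+S[:i]):
  rot[0] = xyxyy$
  rot[1] = yxyy$x
  rot[2] = xyy$xy
  rot[3] = yy$xyx
  rot[4] = y$xyxy
  rot[5] = $xyxyy
Sorted (with $ < everything):
  sorted[0] = $xyxyy
  sorted[1] = xyxyy$
  sorted[2] = xyy$xy
  sorted[3] = y$xyxy
  sorted[4] = yxyy$x
  sorted[5] = yy$xyx
sorted[2] = xyy$xy

Answer: xyy$xy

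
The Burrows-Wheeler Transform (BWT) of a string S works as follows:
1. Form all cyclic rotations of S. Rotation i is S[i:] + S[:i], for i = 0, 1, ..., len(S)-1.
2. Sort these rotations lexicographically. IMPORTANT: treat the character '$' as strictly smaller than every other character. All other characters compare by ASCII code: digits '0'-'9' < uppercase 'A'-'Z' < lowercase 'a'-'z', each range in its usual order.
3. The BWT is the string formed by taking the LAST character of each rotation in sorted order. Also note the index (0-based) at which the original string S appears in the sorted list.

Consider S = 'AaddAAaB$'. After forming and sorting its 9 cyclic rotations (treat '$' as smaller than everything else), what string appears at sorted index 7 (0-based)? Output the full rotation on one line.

All 9 rotations (rotation i = S[i:]+S[:i]):
  rot[0] = AaddAAaB$
  rot[1] = addAAaB$A
  rot[2] = ddAAaB$Aa
  rot[3] = dAAaB$Aad
  rot[4] = AAaB$Aadd
  rot[5] = AaB$AaddA
  rot[6] = aB$AaddAA
  rot[7] = B$AaddAAa
  rot[8] = $AaddAAaB
Sorted (with $ < everything):
  sorted[0] = $AaddAAaB
  sorted[1] = AAaB$Aadd
  sorted[2] = AaB$AaddA
  sorted[3] = AaddAAaB$
  sorted[4] = B$AaddAAa
  sorted[5] = aB$AaddAA
  sorted[6] = addAAaB$A
  sorted[7] = dAAaB$Aad
  sorted[8] = ddAAaB$Aa
sorted[7] = dAAaB$Aad

Answer: dAAaB$Aad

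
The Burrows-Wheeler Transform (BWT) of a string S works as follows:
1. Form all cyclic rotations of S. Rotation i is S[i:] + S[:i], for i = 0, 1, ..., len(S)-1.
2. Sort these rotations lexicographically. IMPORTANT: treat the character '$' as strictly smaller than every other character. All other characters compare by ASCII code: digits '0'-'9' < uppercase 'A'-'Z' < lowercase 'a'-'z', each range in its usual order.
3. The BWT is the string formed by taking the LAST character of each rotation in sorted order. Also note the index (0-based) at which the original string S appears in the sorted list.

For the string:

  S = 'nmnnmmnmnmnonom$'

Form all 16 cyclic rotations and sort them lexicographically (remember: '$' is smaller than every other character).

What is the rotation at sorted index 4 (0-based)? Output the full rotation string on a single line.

Answer: mnmnonom$nmnnmmn

Derivation:
All 16 rotations (rotation i = S[i:]+S[:i]):
  rot[0] = nmnnmmnmnmnonom$
  rot[1] = mnnmmnmnmnonom$n
  rot[2] = nnmmnmnmnonom$nm
  rot[3] = nmmnmnmnonom$nmn
  rot[4] = mmnmnmnonom$nmnn
  rot[5] = mnmnmnonom$nmnnm
  rot[6] = nmnmnonom$nmnnmm
  rot[7] = mnmnonom$nmnnmmn
  rot[8] = nmnonom$nmnnmmnm
  rot[9] = mnonom$nmnnmmnmn
  rot[10] = nonom$nmnnmmnmnm
  rot[11] = onom$nmnnmmnmnmn
  rot[12] = nom$nmnnmmnmnmno
  rot[13] = om$nmnnmmnmnmnon
  rot[14] = m$nmnnmmnmnmnono
  rot[15] = $nmnnmmnmnmnonom
Sorted (with $ < everything):
  sorted[0] = $nmnnmmnmnmnonom
  sorted[1] = m$nmnnmmnmnmnono
  sorted[2] = mmnmnmnonom$nmnn
  sorted[3] = mnmnmnonom$nmnnm
  sorted[4] = mnmnonom$nmnnmmn
  sorted[5] = mnnmmnmnmnonom$n
  sorted[6] = mnonom$nmnnmmnmn
  sorted[7] = nmmnmnmnonom$nmn
  sorted[8] = nmnmnonom$nmnnmm
  sorted[9] = nmnnmmnmnmnonom$
  sorted[10] = nmnonom$nmnnmmnm
  sorted[11] = nnmmnmnmnonom$nm
  sorted[12] = nom$nmnnmmnmnmno
  sorted[13] = nonom$nmnnmmnmnm
  sorted[14] = om$nmnnmmnmnmnon
  sorted[15] = onom$nmnnmmnmnmn
sorted[4] = mnmnonom$nmnnmmn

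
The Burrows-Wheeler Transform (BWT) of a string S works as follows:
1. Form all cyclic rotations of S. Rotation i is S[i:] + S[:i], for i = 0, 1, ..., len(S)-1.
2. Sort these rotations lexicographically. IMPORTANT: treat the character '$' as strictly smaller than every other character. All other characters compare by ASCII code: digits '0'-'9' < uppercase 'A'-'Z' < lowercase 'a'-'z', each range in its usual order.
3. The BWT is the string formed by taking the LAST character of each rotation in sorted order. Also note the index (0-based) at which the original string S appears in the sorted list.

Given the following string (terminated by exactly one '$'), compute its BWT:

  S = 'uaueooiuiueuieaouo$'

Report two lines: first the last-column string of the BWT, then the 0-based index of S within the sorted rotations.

All 19 rotations (rotation i = S[i:]+S[:i]):
  rot[0] = uaueooiuiueuieaouo$
  rot[1] = aueooiuiueuieaouo$u
  rot[2] = ueooiuiueuieaouo$ua
  rot[3] = eooiuiueuieaouo$uau
  rot[4] = ooiuiueuieaouo$uaue
  rot[5] = oiuiueuieaouo$uaueo
  rot[6] = iuiueuieaouo$uaueoo
  rot[7] = uiueuieaouo$uaueooi
  rot[8] = iueuieaouo$uaueooiu
  rot[9] = ueuieaouo$uaueooiui
  rot[10] = euieaouo$uaueooiuiu
  rot[11] = uieaouo$uaueooiuiue
  rot[12] = ieaouo$uaueooiuiueu
  rot[13] = eaouo$uaueooiuiueui
  rot[14] = aouo$uaueooiuiueuie
  rot[15] = ouo$uaueooiuiueuiea
  rot[16] = uo$uaueooiuiueuieao
  rot[17] = o$uaueooiuiueuieaou
  rot[18] = $uaueooiuiueuieaouo
Sorted (with $ < everything):
  sorted[0] = $uaueooiuiueuieaouo  (last char: 'o')
  sorted[1] = aouo$uaueooiuiueuie  (last char: 'e')
  sorted[2] = aueooiuiueuieaouo$u  (last char: 'u')
  sorted[3] = eaouo$uaueooiuiueui  (last char: 'i')
  sorted[4] = eooiuiueuieaouo$uau  (last char: 'u')
  sorted[5] = euieaouo$uaueooiuiu  (last char: 'u')
  sorted[6] = ieaouo$uaueooiuiueu  (last char: 'u')
  sorted[7] = iueuieaouo$uaueooiu  (last char: 'u')
  sorted[8] = iuiueuieaouo$uaueoo  (last char: 'o')
  sorted[9] = o$uaueooiuiueuieaou  (last char: 'u')
  sorted[10] = oiuiueuieaouo$uaueo  (last char: 'o')
  sorted[11] = ooiuiueuieaouo$uaue  (last char: 'e')
  sorted[12] = ouo$uaueooiuiueuiea  (last char: 'a')
  sorted[13] = uaueooiuiueuieaouo$  (last char: '$')
  sorted[14] = ueooiuiueuieaouo$ua  (last char: 'a')
  sorted[15] = ueuieaouo$uaueooiui  (last char: 'i')
  sorted[16] = uieaouo$uaueooiuiue  (last char: 'e')
  sorted[17] = uiueuieaouo$uaueooi  (last char: 'i')
  sorted[18] = uo$uaueooiuiueuieao  (last char: 'o')
Last column: oeuiuuuuouoea$aieio
Original string S is at sorted index 13

Answer: oeuiuuuuouoea$aieio
13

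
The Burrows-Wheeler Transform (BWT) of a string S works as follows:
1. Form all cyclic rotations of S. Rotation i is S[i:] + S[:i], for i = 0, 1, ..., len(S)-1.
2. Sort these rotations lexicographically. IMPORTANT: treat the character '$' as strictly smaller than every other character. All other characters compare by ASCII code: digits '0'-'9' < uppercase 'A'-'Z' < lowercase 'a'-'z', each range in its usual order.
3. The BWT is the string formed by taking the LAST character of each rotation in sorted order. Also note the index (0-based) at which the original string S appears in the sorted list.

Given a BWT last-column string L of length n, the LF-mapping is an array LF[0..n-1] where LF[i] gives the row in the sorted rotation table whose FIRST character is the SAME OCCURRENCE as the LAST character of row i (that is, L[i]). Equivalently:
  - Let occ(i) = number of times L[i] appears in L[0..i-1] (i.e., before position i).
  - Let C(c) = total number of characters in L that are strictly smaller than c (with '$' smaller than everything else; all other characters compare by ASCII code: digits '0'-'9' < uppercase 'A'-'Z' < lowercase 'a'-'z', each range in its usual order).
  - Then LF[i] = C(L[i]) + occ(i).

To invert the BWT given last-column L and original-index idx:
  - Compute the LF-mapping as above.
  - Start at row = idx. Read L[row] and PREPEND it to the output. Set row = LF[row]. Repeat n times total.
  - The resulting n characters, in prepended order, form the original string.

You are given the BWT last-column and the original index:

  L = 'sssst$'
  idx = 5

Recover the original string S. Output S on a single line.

Answer: tssss$

Derivation:
LF mapping: 1 2 3 4 5 0
Walk LF starting at row 5, prepending L[row]:
  step 1: row=5, L[5]='$', prepend. Next row=LF[5]=0
  step 2: row=0, L[0]='s', prepend. Next row=LF[0]=1
  step 3: row=1, L[1]='s', prepend. Next row=LF[1]=2
  step 4: row=2, L[2]='s', prepend. Next row=LF[2]=3
  step 5: row=3, L[3]='s', prepend. Next row=LF[3]=4
  step 6: row=4, L[4]='t', prepend. Next row=LF[4]=5
Reversed output: tssss$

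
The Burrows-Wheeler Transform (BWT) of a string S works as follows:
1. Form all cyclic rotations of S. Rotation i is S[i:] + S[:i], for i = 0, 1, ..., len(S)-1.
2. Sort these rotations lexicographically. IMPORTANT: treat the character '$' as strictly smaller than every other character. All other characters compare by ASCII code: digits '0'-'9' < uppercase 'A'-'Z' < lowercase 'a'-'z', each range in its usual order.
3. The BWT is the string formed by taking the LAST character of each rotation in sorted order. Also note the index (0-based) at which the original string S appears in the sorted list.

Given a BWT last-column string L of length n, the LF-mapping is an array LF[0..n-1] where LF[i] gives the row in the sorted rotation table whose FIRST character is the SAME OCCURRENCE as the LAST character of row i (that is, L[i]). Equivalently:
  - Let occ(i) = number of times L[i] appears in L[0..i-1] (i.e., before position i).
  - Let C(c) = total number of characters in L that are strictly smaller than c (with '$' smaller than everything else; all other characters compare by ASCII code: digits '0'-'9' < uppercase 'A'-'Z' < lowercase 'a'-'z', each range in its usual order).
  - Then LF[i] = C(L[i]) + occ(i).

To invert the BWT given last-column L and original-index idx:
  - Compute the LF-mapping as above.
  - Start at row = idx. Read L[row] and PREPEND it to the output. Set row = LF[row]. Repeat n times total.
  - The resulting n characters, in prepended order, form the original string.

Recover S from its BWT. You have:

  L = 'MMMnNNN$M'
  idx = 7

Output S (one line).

LF mapping: 1 2 3 8 5 6 7 0 4
Walk LF starting at row 7, prepending L[row]:
  step 1: row=7, L[7]='$', prepend. Next row=LF[7]=0
  step 2: row=0, L[0]='M', prepend. Next row=LF[0]=1
  step 3: row=1, L[1]='M', prepend. Next row=LF[1]=2
  step 4: row=2, L[2]='M', prepend. Next row=LF[2]=3
  step 5: row=3, L[3]='n', prepend. Next row=LF[3]=8
  step 6: row=8, L[8]='M', prepend. Next row=LF[8]=4
  step 7: row=4, L[4]='N', prepend. Next row=LF[4]=5
  step 8: row=5, L[5]='N', prepend. Next row=LF[5]=6
  step 9: row=6, L[6]='N', prepend. Next row=LF[6]=7
Reversed output: NNNMnMMM$

Answer: NNNMnMMM$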